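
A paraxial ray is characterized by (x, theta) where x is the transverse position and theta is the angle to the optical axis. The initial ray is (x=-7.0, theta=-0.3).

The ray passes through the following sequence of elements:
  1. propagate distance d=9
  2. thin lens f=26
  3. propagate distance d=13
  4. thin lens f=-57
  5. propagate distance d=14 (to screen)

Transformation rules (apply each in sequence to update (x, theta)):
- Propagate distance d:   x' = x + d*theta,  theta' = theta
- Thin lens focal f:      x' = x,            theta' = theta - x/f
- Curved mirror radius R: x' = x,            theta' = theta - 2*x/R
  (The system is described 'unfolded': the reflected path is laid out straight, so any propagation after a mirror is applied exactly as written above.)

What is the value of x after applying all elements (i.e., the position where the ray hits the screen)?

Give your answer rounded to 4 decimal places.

Answer: -9.8760

Derivation:
Initial: x=-7.0000 theta=-0.3000
After 1 (propagate distance d=9): x=-9.7000 theta=-0.3000
After 2 (thin lens f=26): x=-9.7000 theta=19/260 (≈0.0731)
After 3 (propagate distance d=13): x=-8.7500 theta=19/260 (≈0.0731)
After 4 (thin lens f=-57): x=-8.7500 theta=-298/3705 (≈-0.0804)
After 5 (propagate distance d=14 (to screen)): x=-146363/14820 (≈-9.8760) theta=-298/3705 (≈-0.0804)
Rounded to 4 decimal places: x = -9.8760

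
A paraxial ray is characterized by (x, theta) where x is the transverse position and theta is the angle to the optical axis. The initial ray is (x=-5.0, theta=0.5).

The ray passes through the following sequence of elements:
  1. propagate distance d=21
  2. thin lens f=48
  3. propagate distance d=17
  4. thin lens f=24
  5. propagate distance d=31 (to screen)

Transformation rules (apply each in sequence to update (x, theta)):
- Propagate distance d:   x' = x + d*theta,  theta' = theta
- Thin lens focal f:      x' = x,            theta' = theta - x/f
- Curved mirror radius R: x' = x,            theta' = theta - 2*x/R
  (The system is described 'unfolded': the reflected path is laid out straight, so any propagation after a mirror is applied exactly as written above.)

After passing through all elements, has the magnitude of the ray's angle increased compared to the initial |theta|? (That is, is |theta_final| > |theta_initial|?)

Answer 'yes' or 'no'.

Initial: x=-5.0000 theta=0.5000
After 1 (propagate distance d=21): x=5.5000 theta=0.5000
After 2 (thin lens f=48): x=5.5000 theta=37/96 (≈0.3854)
After 3 (propagate distance d=17): x=1157/96 (≈12.0521) theta=37/96 (≈0.3854)
After 4 (thin lens f=24): x=1157/96 (≈12.0521) theta=-269/2304 (≈-0.1168)
After 5 (propagate distance d=31 (to screen)): x=19429/2304 (≈8.4327) theta=-269/2304 (≈-0.1168)
|theta_initial|=0.5000 |theta_final|=269/2304 (≈0.1168) -> not increased

Answer: no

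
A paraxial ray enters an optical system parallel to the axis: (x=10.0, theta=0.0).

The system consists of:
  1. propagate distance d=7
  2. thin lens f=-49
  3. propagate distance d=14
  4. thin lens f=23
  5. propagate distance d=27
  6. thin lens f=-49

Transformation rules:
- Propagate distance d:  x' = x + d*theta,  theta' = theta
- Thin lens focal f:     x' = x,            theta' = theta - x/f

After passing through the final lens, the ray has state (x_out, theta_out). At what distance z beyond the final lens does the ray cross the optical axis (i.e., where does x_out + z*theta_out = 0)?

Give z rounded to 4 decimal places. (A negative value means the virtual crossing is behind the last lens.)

Initial: x=10.0000 theta=0.0000
After 1 (propagate distance d=7): x=10.0000 theta=0.0000
After 2 (thin lens f=-49): x=10.0000 theta=10/49 (≈0.2041)
After 3 (propagate distance d=14): x=90/7 (≈12.8571) theta=10/49 (≈0.2041)
After 4 (thin lens f=23): x=90/7 (≈12.8571) theta=-400/1127 (≈-0.3549)
After 5 (propagate distance d=27): x=3690/1127 (≈3.2742) theta=-400/1127 (≈-0.3549)
After 6 (thin lens f=-49): x=3690/1127 (≈3.2742) theta=-15910/55223 (≈-0.2881)
z_focus = -x_out/theta_out = -(3690/1127)/(-15910/55223) = 18081/1591 ≈ 11.3646
Rounded to 4 decimal places: z = 11.3646

Answer: 11.3646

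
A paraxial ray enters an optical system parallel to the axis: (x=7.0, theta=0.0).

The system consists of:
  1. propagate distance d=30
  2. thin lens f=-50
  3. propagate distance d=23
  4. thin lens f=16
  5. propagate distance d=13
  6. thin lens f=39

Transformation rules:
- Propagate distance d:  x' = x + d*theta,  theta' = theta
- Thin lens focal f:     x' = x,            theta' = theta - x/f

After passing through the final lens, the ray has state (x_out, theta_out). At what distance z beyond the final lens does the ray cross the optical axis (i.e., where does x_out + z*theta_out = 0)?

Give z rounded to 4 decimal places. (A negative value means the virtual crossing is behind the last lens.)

Initial: x=7.0000 theta=0.0000
After 1 (propagate distance d=30): x=7.0000 theta=0.0000
After 2 (thin lens f=-50): x=7.0000 theta=0.1400
After 3 (propagate distance d=23): x=10.2200 theta=0.1400
After 4 (thin lens f=16): x=10.2200 theta=-399/800 (≈-0.4988)
After 5 (propagate distance d=13): x=2989/800 (≈3.7363) theta=-399/800 (≈-0.4988)
After 6 (thin lens f=39): x=2989/800 (≈3.7363) theta=-371/624 (≈-0.5946)
z_focus = -x_out/theta_out = -(2989/800)/(-371/624) = 16653/2650 ≈ 6.2842
Rounded to 4 decimal places: z = 6.2842

Answer: 6.2842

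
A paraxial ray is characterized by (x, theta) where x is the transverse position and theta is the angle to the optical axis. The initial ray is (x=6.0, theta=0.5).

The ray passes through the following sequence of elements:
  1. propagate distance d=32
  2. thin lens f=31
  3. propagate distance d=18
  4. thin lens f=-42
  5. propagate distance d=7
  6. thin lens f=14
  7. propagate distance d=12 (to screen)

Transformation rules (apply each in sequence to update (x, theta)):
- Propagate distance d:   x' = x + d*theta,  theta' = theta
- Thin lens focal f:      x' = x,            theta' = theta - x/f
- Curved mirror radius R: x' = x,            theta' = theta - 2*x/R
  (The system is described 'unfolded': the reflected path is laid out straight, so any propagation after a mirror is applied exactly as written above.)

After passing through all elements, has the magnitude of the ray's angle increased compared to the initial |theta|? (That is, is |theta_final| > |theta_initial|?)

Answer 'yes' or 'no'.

Initial: x=6.0000 theta=0.5000
After 1 (propagate distance d=32): x=22.0000 theta=0.5000
After 2 (thin lens f=31): x=22.0000 theta=-13/62 (≈-0.2097)
After 3 (propagate distance d=18): x=565/31 (≈18.2258) theta=-13/62 (≈-0.2097)
After 4 (thin lens f=-42): x=565/31 (≈18.2258) theta=146/651 (≈0.2243)
After 5 (propagate distance d=7): x=1841/93 (≈19.7957) theta=146/651 (≈0.2243)
After 6 (thin lens f=14): x=1841/93 (≈19.7957) theta=-1549/1302 (≈-1.1897)
After 7 (propagate distance d=12 (to screen)): x=3593/651 (≈5.5192) theta=-1549/1302 (≈-1.1897)
|theta_initial|=0.5000 |theta_final|=1549/1302 (≈1.1897) -> increased

Answer: yes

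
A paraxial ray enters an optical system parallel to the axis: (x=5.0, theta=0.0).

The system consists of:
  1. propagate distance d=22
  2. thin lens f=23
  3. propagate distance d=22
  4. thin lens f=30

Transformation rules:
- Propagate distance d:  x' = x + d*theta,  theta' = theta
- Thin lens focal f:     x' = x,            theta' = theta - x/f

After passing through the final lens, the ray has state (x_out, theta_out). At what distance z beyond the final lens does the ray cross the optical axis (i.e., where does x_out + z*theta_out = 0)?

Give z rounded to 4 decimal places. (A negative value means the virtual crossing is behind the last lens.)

Initial: x=5.0000 theta=0.0000
After 1 (propagate distance d=22): x=5.0000 theta=0.0000
After 2 (thin lens f=23): x=5.0000 theta=-5/23 (≈-0.2174)
After 3 (propagate distance d=22): x=5/23 (≈0.2174) theta=-5/23 (≈-0.2174)
After 4 (thin lens f=30): x=5/23 (≈0.2174) theta=-31/138 (≈-0.2246)
z_focus = -x_out/theta_out = -(5/23)/(-31/138) = 30/31 ≈ 0.9677
Rounded to 4 decimal places: z = 0.9677

Answer: 0.9677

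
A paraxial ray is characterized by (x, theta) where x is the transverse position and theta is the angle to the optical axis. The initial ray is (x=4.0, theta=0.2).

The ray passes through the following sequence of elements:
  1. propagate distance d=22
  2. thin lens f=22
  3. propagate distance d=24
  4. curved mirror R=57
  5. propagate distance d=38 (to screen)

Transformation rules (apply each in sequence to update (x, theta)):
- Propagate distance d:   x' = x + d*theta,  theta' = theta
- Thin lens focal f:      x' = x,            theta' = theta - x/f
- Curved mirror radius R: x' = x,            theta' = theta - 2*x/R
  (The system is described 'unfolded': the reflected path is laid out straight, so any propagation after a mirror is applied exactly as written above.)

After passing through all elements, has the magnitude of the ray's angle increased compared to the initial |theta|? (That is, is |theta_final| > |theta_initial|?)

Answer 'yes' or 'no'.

Answer: yes

Derivation:
Initial: x=4.0000 theta=0.2000
After 1 (propagate distance d=22): x=8.4000 theta=0.2000
After 2 (thin lens f=22): x=8.4000 theta=-2/11 (≈-0.1818)
After 3 (propagate distance d=24): x=222/55 (≈4.0364) theta=-2/11 (≈-0.1818)
After 4 (curved mirror R=57): x=222/55 (≈4.0364) theta=-338/1045 (≈-0.3234)
After 5 (propagate distance d=38 (to screen)): x=-454/55 (≈-8.2545) theta=-338/1045 (≈-0.3234)
|theta_initial|=0.2000 |theta_final|=338/1045 (≈0.3234) -> increased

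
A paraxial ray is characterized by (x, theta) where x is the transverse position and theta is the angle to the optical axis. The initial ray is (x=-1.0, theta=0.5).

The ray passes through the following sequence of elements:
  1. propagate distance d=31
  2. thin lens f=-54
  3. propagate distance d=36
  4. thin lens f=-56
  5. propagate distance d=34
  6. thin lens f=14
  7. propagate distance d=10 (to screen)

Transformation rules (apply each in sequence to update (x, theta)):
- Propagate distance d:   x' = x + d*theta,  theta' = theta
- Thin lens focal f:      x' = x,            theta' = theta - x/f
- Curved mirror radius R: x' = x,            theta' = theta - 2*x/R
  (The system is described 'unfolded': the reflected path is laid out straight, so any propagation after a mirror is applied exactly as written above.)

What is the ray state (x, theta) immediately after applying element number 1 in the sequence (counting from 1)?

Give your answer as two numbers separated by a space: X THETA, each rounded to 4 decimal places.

Initial: x=-1.0000 theta=0.5000
After 1 (propagate distance d=31): x=14.5000 theta=0.5000
Rounded to 4 decimal places: x = 14.5000, theta = 0.5000

Answer: 14.5000 0.5000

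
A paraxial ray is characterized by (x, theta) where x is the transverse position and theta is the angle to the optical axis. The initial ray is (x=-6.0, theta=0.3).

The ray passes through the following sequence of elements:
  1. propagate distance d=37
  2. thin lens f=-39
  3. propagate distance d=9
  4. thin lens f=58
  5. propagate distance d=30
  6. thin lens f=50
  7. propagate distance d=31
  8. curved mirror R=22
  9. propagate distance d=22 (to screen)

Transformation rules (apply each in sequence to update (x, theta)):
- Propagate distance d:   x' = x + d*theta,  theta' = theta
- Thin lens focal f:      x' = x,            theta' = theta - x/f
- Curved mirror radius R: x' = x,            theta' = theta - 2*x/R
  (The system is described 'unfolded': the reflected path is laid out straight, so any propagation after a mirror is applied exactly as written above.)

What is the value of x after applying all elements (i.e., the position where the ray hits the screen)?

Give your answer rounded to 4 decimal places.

Answer: -16.6345

Derivation:
Initial: x=-6.0000 theta=0.3000
After 1 (propagate distance d=37): x=5.1000 theta=0.3000
After 2 (thin lens f=-39): x=5.1000 theta=28/65 (≈0.4308)
After 3 (propagate distance d=9): x=1167/130 (≈8.9769) theta=28/65 (≈0.4308)
After 4 (thin lens f=58): x=1167/130 (≈8.9769) theta=2081/7540 (≈0.2760)
After 5 (propagate distance d=30): x=32529/1885 (≈17.2568) theta=2081/7540 (≈0.2760)
After 6 (thin lens f=50): x=32529/1885 (≈17.2568) theta=-13033/188500 (≈-0.0691)
After 7 (propagate distance d=31): x=2848877/188500 (≈15.1134) theta=-13033/188500 (≈-0.0691)
After 8 (curved mirror R=22): x=2848877/188500 (≈15.1134) theta=-149612/103675 (≈-1.4431)
After 9 (propagate distance d=22 (to screen)): x=-3135603/188500 (≈-16.6345) theta=-149612/103675 (≈-1.4431)
Rounded to 4 decimal places: x = -16.6345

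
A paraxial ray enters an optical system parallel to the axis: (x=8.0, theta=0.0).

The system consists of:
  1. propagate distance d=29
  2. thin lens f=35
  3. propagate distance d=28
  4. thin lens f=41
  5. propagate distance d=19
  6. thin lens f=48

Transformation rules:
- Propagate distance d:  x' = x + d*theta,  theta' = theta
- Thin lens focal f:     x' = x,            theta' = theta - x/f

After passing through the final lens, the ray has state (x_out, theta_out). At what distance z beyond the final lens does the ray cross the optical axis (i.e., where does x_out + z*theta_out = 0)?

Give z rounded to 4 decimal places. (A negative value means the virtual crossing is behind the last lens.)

Answer: -17.8678

Derivation:
Initial: x=8.0000 theta=0.0000
After 1 (propagate distance d=29): x=8.0000 theta=0.0000
After 2 (thin lens f=35): x=8.0000 theta=-8/35 (≈-0.2286)
After 3 (propagate distance d=28): x=1.6000 theta=-8/35 (≈-0.2286)
After 4 (thin lens f=41): x=1.6000 theta=-384/1435 (≈-0.2676)
After 5 (propagate distance d=19): x=-1000/287 (≈-3.4843) theta=-384/1435 (≈-0.2676)
After 6 (thin lens f=48): x=-1000/287 (≈-3.4843) theta=-1679/8610 (≈-0.1950)
z_focus = -x_out/theta_out = -(-1000/287)/(-1679/8610) = -30000/1679 ≈ -17.8678
Rounded to 4 decimal places: z = -17.8678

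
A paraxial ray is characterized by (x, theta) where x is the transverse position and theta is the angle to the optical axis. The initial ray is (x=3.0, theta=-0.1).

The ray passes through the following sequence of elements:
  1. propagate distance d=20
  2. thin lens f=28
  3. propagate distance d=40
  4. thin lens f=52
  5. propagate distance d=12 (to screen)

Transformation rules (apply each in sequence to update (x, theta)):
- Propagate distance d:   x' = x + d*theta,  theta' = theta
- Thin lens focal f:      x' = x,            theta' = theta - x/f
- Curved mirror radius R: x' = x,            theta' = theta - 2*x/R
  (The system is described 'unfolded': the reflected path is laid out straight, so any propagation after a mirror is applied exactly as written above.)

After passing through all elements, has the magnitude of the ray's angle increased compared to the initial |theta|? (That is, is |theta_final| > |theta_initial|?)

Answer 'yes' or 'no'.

Answer: no

Derivation:
Initial: x=3.0000 theta=-0.1000
After 1 (propagate distance d=20): x=1.0000 theta=-0.1000
After 2 (thin lens f=28): x=1.0000 theta=-19/140 (≈-0.1357)
After 3 (propagate distance d=40): x=-31/7 (≈-4.4286) theta=-19/140 (≈-0.1357)
After 4 (thin lens f=52): x=-31/7 (≈-4.4286) theta=-23/455 (≈-0.0505)
After 5 (propagate distance d=12 (to screen)): x=-2291/455 (≈-5.0352) theta=-23/455 (≈-0.0505)
|theta_initial|=0.1000 |theta_final|=23/455 (≈0.0505) -> not increased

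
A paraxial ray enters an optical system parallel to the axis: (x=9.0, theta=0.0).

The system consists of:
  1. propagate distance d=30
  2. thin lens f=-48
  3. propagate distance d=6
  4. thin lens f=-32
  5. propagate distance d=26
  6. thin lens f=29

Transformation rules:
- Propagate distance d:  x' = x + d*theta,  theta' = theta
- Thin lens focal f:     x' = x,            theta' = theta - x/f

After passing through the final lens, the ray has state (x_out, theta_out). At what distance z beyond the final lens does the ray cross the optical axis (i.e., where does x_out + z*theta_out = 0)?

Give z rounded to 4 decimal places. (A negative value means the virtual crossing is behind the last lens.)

Answer: 78.2014

Derivation:
Initial: x=9.0000 theta=0.0000
After 1 (propagate distance d=30): x=9.0000 theta=0.0000
After 2 (thin lens f=-48): x=9.0000 theta=0.1875
After 3 (propagate distance d=6): x=10.1250 theta=0.1875
After 4 (thin lens f=-32): x=10.1250 theta=129/256 (≈0.5039)
After 5 (propagate distance d=26): x=2973/128 (≈23.2266) theta=129/256 (≈0.5039)
After 6 (thin lens f=29): x=2973/128 (≈23.2266) theta=-2205/7424 (≈-0.2970)
z_focus = -x_out/theta_out = -(2973/128)/(-2205/7424) = 57478/735 ≈ 78.2014
Rounded to 4 decimal places: z = 78.2014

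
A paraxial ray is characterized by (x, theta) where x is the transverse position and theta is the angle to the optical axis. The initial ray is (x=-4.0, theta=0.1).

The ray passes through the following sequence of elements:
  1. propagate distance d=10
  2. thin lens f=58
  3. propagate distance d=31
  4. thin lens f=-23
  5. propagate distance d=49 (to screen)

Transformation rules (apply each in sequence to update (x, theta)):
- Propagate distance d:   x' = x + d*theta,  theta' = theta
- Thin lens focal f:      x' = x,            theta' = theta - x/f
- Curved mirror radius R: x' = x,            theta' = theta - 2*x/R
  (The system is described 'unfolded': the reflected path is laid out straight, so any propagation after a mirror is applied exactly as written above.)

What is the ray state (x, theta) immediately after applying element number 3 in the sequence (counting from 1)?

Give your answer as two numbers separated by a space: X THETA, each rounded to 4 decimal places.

Answer: 1.7034 0.1517

Derivation:
Initial: x=-4.0000 theta=0.1000
After 1 (propagate distance d=10): x=-3.0000 theta=0.1000
After 2 (thin lens f=58): x=-3.0000 theta=22/145 (≈0.1517)
After 3 (propagate distance d=31): x=247/145 (≈1.7034) theta=22/145 (≈0.1517)
Rounded to 4 decimal places: x = 1.7034, theta = 0.1517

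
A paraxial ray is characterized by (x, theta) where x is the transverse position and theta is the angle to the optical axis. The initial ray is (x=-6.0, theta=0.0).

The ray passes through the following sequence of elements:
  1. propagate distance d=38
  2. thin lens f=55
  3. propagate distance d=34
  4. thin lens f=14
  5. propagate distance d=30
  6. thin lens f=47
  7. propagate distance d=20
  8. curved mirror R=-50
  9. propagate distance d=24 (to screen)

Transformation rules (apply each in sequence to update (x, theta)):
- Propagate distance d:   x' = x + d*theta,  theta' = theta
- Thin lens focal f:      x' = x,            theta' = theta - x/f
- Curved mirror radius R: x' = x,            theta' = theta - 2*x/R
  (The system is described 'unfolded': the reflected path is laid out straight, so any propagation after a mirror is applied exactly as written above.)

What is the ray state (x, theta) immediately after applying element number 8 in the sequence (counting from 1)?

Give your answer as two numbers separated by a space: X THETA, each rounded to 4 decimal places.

Answer: 8.8387 0.5009

Derivation:
Initial: x=-6.0000 theta=0.0000
After 1 (propagate distance d=38): x=-6.0000 theta=0.0000
After 2 (thin lens f=55): x=-6.0000 theta=6/55 (≈0.1091)
After 3 (propagate distance d=34): x=-126/55 (≈-2.2909) theta=6/55 (≈0.1091)
After 4 (thin lens f=14): x=-126/55 (≈-2.2909) theta=3/11 (≈0.2727)
After 5 (propagate distance d=30): x=324/55 (≈5.8909) theta=3/11 (≈0.2727)
After 6 (thin lens f=47): x=324/55 (≈5.8909) theta=381/2585 (≈0.1474)
After 7 (propagate distance d=20): x=22848/2585 (≈8.8387) theta=381/2585 (≈0.1474)
After 8 (curved mirror R=-50): x=22848/2585 (≈8.8387) theta=2943/5875 (≈0.5009)
Rounded to 4 decimal places: x = 8.8387, theta = 0.5009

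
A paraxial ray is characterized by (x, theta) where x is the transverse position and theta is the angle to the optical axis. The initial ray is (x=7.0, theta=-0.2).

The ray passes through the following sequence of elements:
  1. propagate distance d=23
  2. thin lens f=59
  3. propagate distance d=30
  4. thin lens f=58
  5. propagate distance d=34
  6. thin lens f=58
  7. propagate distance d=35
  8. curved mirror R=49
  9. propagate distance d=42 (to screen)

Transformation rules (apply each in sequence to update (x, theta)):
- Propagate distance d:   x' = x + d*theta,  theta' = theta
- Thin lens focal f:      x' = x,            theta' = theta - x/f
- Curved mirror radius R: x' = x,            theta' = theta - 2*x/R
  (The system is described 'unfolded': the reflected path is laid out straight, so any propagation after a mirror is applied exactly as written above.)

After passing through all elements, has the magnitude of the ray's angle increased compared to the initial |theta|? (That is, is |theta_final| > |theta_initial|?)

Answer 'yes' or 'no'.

Initial: x=7.0000 theta=-0.2000
After 1 (propagate distance d=23): x=2.4000 theta=-0.2000
After 2 (thin lens f=59): x=2.4000 theta=-71/295 (≈-0.2407)
After 3 (propagate distance d=30): x=-1422/295 (≈-4.8203) theta=-71/295 (≈-0.2407)
After 4 (thin lens f=58): x=-1422/295 (≈-4.8203) theta=-1348/8555 (≈-0.1576)
After 5 (propagate distance d=34): x=-17414/1711 (≈-10.1777) theta=-1348/8555 (≈-0.1576)
After 6 (thin lens f=58): x=-17414/1711 (≈-10.1777) theta=4443/248095 (≈0.0179)
After 7 (propagate distance d=35): x=-473905/49619 (≈-9.5509) theta=4443/248095 (≈0.0179)
After 8 (curved mirror R=49): x=-473905/49619 (≈-9.5509) theta=4956757/12156655 (≈0.4077)
After 9 (propagate distance d=42 (to screen)): x=13153867/1736665 (≈7.5742) theta=4956757/12156655 (≈0.4077)
|theta_initial|=0.2000 |theta_final|=4956757/12156655 (≈0.4077) -> increased

Answer: yes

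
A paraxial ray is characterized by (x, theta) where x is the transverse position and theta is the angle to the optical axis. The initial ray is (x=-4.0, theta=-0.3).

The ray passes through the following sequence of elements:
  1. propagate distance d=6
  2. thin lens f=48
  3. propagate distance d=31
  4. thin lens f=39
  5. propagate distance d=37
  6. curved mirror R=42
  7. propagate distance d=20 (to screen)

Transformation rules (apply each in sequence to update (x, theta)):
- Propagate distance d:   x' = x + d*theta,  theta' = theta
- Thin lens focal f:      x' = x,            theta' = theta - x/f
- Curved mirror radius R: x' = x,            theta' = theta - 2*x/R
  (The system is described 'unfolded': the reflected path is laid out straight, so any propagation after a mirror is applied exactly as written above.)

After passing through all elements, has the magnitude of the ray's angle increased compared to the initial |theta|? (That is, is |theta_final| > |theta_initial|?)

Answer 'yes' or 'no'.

Answer: yes

Derivation:
Initial: x=-4.0000 theta=-0.3000
After 1 (propagate distance d=6): x=-5.8000 theta=-0.3000
After 2 (thin lens f=48): x=-5.8000 theta=-43/240 (≈-0.1792)
After 3 (propagate distance d=31): x=-545/48 (≈-11.3542) theta=-43/240 (≈-0.1792)
After 4 (thin lens f=39): x=-545/48 (≈-11.3542) theta=131/1170 (≈0.1120)
After 5 (propagate distance d=37): x=-67499/9360 (≈-7.2114) theta=131/1170 (≈0.1120)
After 6 (curved mirror R=42): x=-67499/9360 (≈-7.2114) theta=89507/196560 (≈0.4554)
After 7 (propagate distance d=20 (to screen)): x=372661/196560 (≈1.8959) theta=89507/196560 (≈0.4554)
|theta_initial|=0.3000 |theta_final|=89507/196560 (≈0.4554) -> increased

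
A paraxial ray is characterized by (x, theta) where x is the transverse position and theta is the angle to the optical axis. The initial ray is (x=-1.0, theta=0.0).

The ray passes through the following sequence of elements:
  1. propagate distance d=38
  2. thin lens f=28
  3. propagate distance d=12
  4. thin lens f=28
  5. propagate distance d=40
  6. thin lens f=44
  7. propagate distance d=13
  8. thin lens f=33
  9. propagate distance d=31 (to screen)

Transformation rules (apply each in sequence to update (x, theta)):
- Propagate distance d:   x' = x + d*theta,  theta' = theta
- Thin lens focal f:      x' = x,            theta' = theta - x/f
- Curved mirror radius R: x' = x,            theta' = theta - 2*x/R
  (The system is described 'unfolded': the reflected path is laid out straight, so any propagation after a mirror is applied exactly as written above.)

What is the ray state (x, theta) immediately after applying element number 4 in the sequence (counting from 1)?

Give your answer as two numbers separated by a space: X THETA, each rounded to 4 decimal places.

Answer: -0.5714 0.0561

Derivation:
Initial: x=-1.0000 theta=0.0000
After 1 (propagate distance d=38): x=-1.0000 theta=0.0000
After 2 (thin lens f=28): x=-1.0000 theta=1/28 (≈0.0357)
After 3 (propagate distance d=12): x=-4/7 (≈-0.5714) theta=1/28 (≈0.0357)
After 4 (thin lens f=28): x=-4/7 (≈-0.5714) theta=11/196 (≈0.0561)
Rounded to 4 decimal places: x = -0.5714, theta = 0.0561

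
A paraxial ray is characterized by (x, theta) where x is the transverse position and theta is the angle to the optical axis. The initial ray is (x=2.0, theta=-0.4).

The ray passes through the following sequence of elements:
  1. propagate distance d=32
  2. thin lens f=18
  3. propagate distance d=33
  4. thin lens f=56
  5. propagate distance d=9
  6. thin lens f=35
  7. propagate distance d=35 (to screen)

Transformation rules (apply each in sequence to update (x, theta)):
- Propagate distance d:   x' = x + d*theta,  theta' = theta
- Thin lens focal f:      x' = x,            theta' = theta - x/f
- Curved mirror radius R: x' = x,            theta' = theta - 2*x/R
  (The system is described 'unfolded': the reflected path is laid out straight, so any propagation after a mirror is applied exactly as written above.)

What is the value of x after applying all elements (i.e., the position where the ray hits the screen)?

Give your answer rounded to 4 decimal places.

Initial: x=2.0000 theta=-0.4000
After 1 (propagate distance d=32): x=-10.8000 theta=-0.4000
After 2 (thin lens f=18): x=-10.8000 theta=0.2000
After 3 (propagate distance d=33): x=-4.2000 theta=0.2000
After 4 (thin lens f=56): x=-4.2000 theta=0.2750
After 5 (propagate distance d=9): x=-1.7250 theta=0.2750
After 6 (thin lens f=35): x=-1.7250 theta=227/700 (≈0.3243)
After 7 (propagate distance d=35 (to screen)): x=9.6250 theta=227/700 (≈0.3243)
Rounded to 4 decimal places: x = 9.6250

Answer: 9.6250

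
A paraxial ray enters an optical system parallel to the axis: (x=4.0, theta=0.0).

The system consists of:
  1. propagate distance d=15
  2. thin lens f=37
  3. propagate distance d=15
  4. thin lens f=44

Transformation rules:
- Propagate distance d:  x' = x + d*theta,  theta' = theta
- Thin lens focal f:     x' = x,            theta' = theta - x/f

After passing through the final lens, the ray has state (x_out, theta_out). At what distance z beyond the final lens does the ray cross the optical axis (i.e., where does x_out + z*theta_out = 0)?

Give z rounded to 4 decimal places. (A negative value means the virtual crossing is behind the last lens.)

Initial: x=4.0000 theta=0.0000
After 1 (propagate distance d=15): x=4.0000 theta=0.0000
After 2 (thin lens f=37): x=4.0000 theta=-4/37 (≈-0.1081)
After 3 (propagate distance d=15): x=88/37 (≈2.3784) theta=-4/37 (≈-0.1081)
After 4 (thin lens f=44): x=88/37 (≈2.3784) theta=-6/37 (≈-0.1622)
z_focus = -x_out/theta_out = -(88/37)/(-6/37) = 44/3 ≈ 14.6667
Rounded to 4 decimal places: z = 14.6667

Answer: 14.6667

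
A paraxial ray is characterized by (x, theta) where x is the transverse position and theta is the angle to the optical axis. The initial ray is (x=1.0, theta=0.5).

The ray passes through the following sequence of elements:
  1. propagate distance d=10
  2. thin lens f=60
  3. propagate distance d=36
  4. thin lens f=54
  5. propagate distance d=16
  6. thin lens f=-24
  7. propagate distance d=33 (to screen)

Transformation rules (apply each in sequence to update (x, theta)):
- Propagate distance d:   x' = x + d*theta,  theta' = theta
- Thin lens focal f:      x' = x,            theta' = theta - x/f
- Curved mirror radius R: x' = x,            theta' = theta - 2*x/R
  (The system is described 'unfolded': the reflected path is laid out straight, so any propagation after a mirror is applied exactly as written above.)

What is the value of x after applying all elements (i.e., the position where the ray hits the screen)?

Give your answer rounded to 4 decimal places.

Initial: x=1.0000 theta=0.5000
After 1 (propagate distance d=10): x=6.0000 theta=0.5000
After 2 (thin lens f=60): x=6.0000 theta=0.4000
After 3 (propagate distance d=36): x=20.4000 theta=0.4000
After 4 (thin lens f=54): x=20.4000 theta=1/45 (≈0.0222)
After 5 (propagate distance d=16): x=934/45 (≈20.7556) theta=1/45 (≈0.0222)
After 6 (thin lens f=-24): x=934/45 (≈20.7556) theta=479/540 (≈0.8870)
After 7 (propagate distance d=33 (to screen)): x=1801/36 (≈50.0278) theta=479/540 (≈0.8870)
Rounded to 4 decimal places: x = 50.0278

Answer: 50.0278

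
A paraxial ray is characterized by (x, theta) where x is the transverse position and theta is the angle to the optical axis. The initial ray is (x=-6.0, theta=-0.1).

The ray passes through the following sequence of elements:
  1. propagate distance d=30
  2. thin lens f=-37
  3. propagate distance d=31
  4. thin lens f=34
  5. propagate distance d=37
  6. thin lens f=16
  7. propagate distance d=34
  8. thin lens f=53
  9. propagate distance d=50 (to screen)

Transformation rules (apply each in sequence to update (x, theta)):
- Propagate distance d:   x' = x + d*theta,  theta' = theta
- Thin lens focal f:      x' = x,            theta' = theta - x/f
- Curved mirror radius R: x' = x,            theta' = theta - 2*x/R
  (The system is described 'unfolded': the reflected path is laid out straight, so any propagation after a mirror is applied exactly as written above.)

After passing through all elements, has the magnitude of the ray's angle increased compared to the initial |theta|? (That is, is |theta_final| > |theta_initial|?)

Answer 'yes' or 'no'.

Answer: yes

Derivation:
Initial: x=-6.0000 theta=-0.1000
After 1 (propagate distance d=30): x=-9.0000 theta=-0.1000
After 2 (thin lens f=-37): x=-9.0000 theta=-127/370 (≈-0.3432)
After 3 (propagate distance d=31): x=-7267/370 (≈-19.6405) theta=-127/370 (≈-0.3432)
After 4 (thin lens f=34): x=-7267/370 (≈-19.6405) theta=2949/12580 (≈0.2344)
After 5 (propagate distance d=37): x=-27593/2516 (≈-10.9670) theta=2949/12580 (≈0.2344)
After 6 (thin lens f=16): x=-27593/2516 (≈-10.9670) theta=185149/201280 (≈0.9199)
After 7 (propagate distance d=34): x=2043813/100640 (≈20.3082) theta=185149/201280 (≈0.9199)
After 8 (thin lens f=53): x=2043813/100640 (≈20.3082) theta=5725271/10667840 (≈0.5367)
After 9 (propagate distance d=50 (to screen)): x=31431733/666740 (≈47.1424) theta=5725271/10667840 (≈0.5367)
|theta_initial|=0.1000 |theta_final|=5725271/10667840 (≈0.5367) -> increased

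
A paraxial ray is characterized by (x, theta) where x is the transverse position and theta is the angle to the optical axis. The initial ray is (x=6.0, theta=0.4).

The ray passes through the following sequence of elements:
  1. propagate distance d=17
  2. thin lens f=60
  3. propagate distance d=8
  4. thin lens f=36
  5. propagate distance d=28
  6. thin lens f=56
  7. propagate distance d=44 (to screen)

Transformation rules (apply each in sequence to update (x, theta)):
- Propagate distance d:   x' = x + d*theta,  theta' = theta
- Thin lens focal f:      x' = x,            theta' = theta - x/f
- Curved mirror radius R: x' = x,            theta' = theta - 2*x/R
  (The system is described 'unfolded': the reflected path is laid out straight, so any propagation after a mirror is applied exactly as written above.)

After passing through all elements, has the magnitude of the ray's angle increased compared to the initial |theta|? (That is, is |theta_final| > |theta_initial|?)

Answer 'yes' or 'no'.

Initial: x=6.0000 theta=0.4000
After 1 (propagate distance d=17): x=12.8000 theta=0.4000
After 2 (thin lens f=60): x=12.8000 theta=14/75 (≈0.1867)
After 3 (propagate distance d=8): x=1072/75 (≈14.2933) theta=14/75 (≈0.1867)
After 4 (thin lens f=36): x=1072/75 (≈14.2933) theta=-142/675 (≈-0.2104)
After 5 (propagate distance d=28): x=5672/675 (≈8.4030) theta=-142/675 (≈-0.2104)
After 6 (thin lens f=56): x=5672/675 (≈8.4030) theta=-1703/4725 (≈-0.3604)
After 7 (propagate distance d=44 (to screen)): x=-35228/4725 (≈-7.4557) theta=-1703/4725 (≈-0.3604)
|theta_initial|=0.4000 |theta_final|=1703/4725 (≈0.3604) -> not increased

Answer: no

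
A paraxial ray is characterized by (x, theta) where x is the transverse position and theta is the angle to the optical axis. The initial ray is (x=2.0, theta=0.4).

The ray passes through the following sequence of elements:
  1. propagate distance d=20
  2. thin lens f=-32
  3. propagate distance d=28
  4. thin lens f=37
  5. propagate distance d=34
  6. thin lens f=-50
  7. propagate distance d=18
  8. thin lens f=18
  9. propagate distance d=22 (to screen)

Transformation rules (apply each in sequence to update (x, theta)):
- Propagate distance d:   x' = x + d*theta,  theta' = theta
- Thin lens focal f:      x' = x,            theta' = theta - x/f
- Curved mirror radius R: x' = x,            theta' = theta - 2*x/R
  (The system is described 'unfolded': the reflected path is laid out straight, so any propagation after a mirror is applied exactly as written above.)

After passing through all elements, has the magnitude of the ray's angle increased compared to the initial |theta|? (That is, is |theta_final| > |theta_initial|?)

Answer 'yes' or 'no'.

Answer: yes

Derivation:
Initial: x=2.0000 theta=0.4000
After 1 (propagate distance d=20): x=10.0000 theta=0.4000
After 2 (thin lens f=-32): x=10.0000 theta=0.7125
After 3 (propagate distance d=28): x=29.9500 theta=0.7125
After 4 (thin lens f=37): x=29.9500 theta=-287/2960 (≈-0.0970)
After 5 (propagate distance d=34): x=39447/1480 (≈26.6534) theta=-287/2960 (≈-0.0970)
After 6 (thin lens f=-50): x=39447/1480 (≈26.6534) theta=2017/4625 (≈0.4361)
After 7 (propagate distance d=18): x=1276623/37000 (≈34.5033) theta=2017/4625 (≈0.4361)
After 8 (thin lens f=18): x=1276623/37000 (≈34.5033) theta=-4383/2960 (≈-1.4807)
After 9 (propagate distance d=22 (to screen)): x=35649/18500 (≈1.9270) theta=-4383/2960 (≈-1.4807)
|theta_initial|=0.4000 |theta_final|=4383/2960 (≈1.4807) -> increased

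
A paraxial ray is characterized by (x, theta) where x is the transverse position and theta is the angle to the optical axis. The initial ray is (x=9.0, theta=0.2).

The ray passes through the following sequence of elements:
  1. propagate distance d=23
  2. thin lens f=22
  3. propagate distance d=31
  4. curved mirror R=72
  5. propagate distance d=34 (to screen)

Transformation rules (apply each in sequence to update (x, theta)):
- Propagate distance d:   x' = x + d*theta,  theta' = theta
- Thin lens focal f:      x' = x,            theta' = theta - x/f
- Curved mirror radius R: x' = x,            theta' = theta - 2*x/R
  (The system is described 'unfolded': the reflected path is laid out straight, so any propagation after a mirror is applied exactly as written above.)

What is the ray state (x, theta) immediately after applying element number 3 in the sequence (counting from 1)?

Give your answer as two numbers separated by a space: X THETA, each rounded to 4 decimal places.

Answer: 0.6364 -0.4182

Derivation:
Initial: x=9.0000 theta=0.2000
After 1 (propagate distance d=23): x=13.6000 theta=0.2000
After 2 (thin lens f=22): x=13.6000 theta=-23/55 (≈-0.4182)
After 3 (propagate distance d=31): x=7/11 (≈0.6364) theta=-23/55 (≈-0.4182)
Rounded to 4 decimal places: x = 0.6364, theta = -0.4182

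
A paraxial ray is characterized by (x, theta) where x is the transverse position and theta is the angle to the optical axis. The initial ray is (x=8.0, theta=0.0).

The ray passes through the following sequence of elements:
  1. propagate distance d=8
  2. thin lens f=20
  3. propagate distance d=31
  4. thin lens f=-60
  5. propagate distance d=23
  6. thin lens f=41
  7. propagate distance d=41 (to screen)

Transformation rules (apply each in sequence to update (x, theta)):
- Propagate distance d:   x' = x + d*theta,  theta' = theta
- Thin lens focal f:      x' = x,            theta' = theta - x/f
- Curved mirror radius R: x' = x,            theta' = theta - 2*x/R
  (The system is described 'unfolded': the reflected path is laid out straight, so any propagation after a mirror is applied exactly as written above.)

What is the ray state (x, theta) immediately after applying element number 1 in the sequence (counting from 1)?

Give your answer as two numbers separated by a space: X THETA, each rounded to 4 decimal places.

Answer: 8.0000 0.0000

Derivation:
Initial: x=8.0000 theta=0.0000
After 1 (propagate distance d=8): x=8.0000 theta=0.0000
Rounded to 4 decimal places: x = 8.0000, theta = 0.0000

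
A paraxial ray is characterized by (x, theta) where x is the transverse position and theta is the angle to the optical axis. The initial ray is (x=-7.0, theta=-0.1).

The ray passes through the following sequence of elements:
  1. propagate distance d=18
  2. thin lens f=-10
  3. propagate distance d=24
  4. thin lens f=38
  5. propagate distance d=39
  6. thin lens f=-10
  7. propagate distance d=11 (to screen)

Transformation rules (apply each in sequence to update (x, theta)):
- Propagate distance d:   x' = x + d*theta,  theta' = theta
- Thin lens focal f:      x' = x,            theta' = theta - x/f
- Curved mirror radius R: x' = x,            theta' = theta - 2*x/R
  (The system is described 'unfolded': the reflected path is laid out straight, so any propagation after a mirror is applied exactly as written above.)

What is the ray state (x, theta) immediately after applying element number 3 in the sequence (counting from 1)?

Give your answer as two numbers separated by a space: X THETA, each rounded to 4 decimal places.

Answer: -32.3200 -0.9800

Derivation:
Initial: x=-7.0000 theta=-0.1000
After 1 (propagate distance d=18): x=-8.8000 theta=-0.1000
After 2 (thin lens f=-10): x=-8.8000 theta=-0.9800
After 3 (propagate distance d=24): x=-32.3200 theta=-0.9800
Rounded to 4 decimal places: x = -32.3200, theta = -0.9800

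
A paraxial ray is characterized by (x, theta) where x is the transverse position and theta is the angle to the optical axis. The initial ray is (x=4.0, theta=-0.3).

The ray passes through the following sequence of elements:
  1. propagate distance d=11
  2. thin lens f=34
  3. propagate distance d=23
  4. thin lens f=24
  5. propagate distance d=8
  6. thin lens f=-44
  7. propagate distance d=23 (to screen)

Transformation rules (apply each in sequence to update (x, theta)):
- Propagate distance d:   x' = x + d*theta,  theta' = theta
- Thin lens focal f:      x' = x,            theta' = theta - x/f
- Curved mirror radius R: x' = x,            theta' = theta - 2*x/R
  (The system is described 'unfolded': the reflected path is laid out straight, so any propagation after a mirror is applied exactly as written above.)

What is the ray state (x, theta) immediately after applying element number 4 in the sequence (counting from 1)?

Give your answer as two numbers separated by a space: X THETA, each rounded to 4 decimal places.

Answer: -6.6735 -0.0425

Derivation:
Initial: x=4.0000 theta=-0.3000
After 1 (propagate distance d=11): x=0.7000 theta=-0.3000
After 2 (thin lens f=34): x=0.7000 theta=-109/340 (≈-0.3206)
After 3 (propagate distance d=23): x=-2269/340 (≈-6.6735) theta=-109/340 (≈-0.3206)
After 4 (thin lens f=24): x=-2269/340 (≈-6.6735) theta=-347/8160 (≈-0.0425)
Rounded to 4 decimal places: x = -6.6735, theta = -0.0425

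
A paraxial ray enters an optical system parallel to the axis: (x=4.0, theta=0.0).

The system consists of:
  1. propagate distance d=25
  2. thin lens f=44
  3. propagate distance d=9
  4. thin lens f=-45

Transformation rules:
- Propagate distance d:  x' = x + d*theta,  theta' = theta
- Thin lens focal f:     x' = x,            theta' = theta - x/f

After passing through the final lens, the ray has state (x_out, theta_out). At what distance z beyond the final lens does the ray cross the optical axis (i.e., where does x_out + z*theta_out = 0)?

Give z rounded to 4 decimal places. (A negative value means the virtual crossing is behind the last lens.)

Answer: 157.5000

Derivation:
Initial: x=4.0000 theta=0.0000
After 1 (propagate distance d=25): x=4.0000 theta=0.0000
After 2 (thin lens f=44): x=4.0000 theta=-1/11 (≈-0.0909)
After 3 (propagate distance d=9): x=35/11 (≈3.1818) theta=-1/11 (≈-0.0909)
After 4 (thin lens f=-45): x=35/11 (≈3.1818) theta=-2/99 (≈-0.0202)
z_focus = -x_out/theta_out = -(35/11)/(-2/99) = 157.5000
Rounded to 4 decimal places: z = 157.5000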